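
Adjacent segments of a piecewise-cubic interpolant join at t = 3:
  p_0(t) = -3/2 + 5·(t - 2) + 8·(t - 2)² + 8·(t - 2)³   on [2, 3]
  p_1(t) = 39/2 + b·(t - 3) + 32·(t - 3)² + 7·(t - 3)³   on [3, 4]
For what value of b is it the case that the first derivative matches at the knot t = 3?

p_0'(t) = 5 + 16·(t - 2) + 24·(t - 2)², so p_0'(3) = 45. On the right, p_1'(3) = b, so b = 45.

45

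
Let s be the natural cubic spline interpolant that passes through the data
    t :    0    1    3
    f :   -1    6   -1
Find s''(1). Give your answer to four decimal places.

Put M_i = s'' at the i-th knot. Here h = (1, 2) and Δ = (7, -7/2), so the interior equations h_(i-1)·M_(i-1) + 2(h_(i-1)+h_i)·M_i + h_i·M_(i+1) = 6(Δ_i − Δ_(i-1)) read
  1·M_0 + 6·M_1 + 2·M_2 = 6(Δ_1 - Δ_0) = -63
Natural end conditions: M_0 = M_2 = 0.
Solving: M_0 = 0, M_1 = -21/2, M_2 = 0.

-10.5000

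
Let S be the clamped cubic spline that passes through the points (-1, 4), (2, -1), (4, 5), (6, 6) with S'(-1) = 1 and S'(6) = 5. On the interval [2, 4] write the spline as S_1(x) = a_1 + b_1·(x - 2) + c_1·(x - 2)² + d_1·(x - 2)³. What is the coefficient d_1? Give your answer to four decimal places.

Let M_i = S''(x_i). Step sizes h_i = 3, 2, 2; slopes of the chords Δ_i = (y_(i+1) - y_i)/h_i = -5/3, 3, 1/2.
  3·M_0 + 10·M_1 + 2·M_2 = 6(Δ_1 - Δ_0) = 28
  2·M_1 + 8·M_2 + 2·M_3 = 6(Δ_2 - Δ_1) = -15
Clamped end conditions give two more equations: 2h_0·M_0 + h_0·M_1 = 6(Δ_0 - S'(-1)) = -16 and h_2·M_2 + 2h_2·M_3 = 6(S'(6) - Δ_2) = 27.
Forward elimination and back-substitution give M_0 = -605/111, M_1 = 206/37, M_2 = -419/74, M_3 = 709/74.
On [2, 4], with S_1(x) = a_1 + b_1·(x - 2) + c_1·(x - 2)² + d_1·(x - 2)³: c_1 = M_1/2 = 103/37, d_1 = (M_2 - M_1)/(6h_1) = -277/296, b_1 = Δ_1 - h_1(2M_1 + M_2)/6 = 87/74.

-0.9358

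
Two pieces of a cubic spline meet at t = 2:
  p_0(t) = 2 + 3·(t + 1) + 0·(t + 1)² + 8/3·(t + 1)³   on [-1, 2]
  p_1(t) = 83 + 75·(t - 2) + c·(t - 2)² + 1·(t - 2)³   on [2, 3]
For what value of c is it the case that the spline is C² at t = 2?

24

p_0''(t) = 0 + 16·(t + 1), so p_0''(2) = 48. On the right, p_1''(2) = 2c, so c = 24.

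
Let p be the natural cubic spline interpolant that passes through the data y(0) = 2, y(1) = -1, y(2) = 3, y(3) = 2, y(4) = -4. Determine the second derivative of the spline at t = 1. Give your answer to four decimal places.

12.8571

With σ_i denoting the second derivative at x_i, h_i = 1, 1, 1, 1, and Δ_i = (y_(i+1) − y_i)/h_i = -3, 4, -1, -6:
  1·σ_0 + 4·σ_1 + 1·σ_2 = 6(Δ_1 - Δ_0) = 42
  1·σ_1 + 4·σ_2 + 1·σ_3 = 6(Δ_2 - Δ_1) = -30
  1·σ_2 + 4·σ_3 + 1·σ_4 = 6(Δ_3 - Δ_2) = -30
Natural end conditions: σ_0 = σ_4 = 0.
Forward elimination and back-substitution give σ_0 = 0, σ_1 = 90/7, σ_2 = -66/7, σ_3 = -36/7, σ_4 = 0.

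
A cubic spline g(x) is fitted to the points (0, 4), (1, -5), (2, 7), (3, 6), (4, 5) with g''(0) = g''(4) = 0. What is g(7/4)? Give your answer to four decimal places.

4.1749

Write M_i for g''(x_i). With h_i = 1, 1, 1, 1 and divided differences Δ_i = -9, 12, -1, -1, the continuity of g' gives the tridiagonal system
  1·M_0 + 4·M_1 + 1·M_2 = 6(Δ_1 - Δ_0) = 126
  1·M_1 + 4·M_2 + 1·M_3 = 6(Δ_2 - Δ_1) = -78
  1·M_2 + 4·M_3 + 1·M_4 = 6(Δ_3 - Δ_2) = 0
Natural end conditions: M_0 = M_4 = 0.
Solving the tridiagonal system: M_0 = 0, M_1 = 1101/28, M_2 = -219/7, M_3 = 219/28, M_4 = 0.
On [1, 2], g(x) = -5 + 115/28·(x - 1) + 1101/56·(x - 1)² - 659/56·(x - 1)³.
With (x - 1) = 3/4: g(7/4) = 14963/3584.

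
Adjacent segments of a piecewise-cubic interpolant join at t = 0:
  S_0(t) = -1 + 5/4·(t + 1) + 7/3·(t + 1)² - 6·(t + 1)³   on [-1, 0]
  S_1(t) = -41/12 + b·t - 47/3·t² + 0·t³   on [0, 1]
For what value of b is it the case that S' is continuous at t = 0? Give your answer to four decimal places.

-12.0833

S_0'(t) = 5/4 + 14/3·(t + 1) - 18·(t + 1)², so S_0'(0) = -145/12. On the right, S_1'(0) = b, so b = -145/12.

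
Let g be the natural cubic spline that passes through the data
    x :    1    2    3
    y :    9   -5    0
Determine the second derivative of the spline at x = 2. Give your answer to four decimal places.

Let M_i = g''(x_i). Step sizes h_i = 1, 1; slopes of the chords Δ_i = (y_(i+1) - y_i)/h_i = -14, 5.
  1·M_0 + 4·M_1 + 1·M_2 = 6(Δ_1 - Δ_0) = 114
Natural end conditions: M_0 = M_2 = 0.
Forward elimination and back-substitution give M_0 = 0, M_1 = 57/2, M_2 = 0.

28.5000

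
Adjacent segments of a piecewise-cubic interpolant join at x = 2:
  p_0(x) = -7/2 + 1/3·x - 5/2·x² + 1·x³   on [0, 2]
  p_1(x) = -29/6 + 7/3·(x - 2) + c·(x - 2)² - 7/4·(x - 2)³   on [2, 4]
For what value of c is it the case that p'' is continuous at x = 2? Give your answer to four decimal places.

p_0''(x) = -5 + 6·x, so p_0''(2) = 7. On the right, p_1''(2) = 2c, so c = 7/2.

3.5000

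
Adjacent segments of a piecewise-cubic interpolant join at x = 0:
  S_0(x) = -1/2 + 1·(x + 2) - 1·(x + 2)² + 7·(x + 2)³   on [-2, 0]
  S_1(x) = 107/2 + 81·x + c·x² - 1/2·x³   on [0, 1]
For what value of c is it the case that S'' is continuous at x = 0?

41

S_0''(x) = -2 + 42·(x + 2), so S_0''(0) = 82. On the right, S_1''(0) = 2c, so c = 41.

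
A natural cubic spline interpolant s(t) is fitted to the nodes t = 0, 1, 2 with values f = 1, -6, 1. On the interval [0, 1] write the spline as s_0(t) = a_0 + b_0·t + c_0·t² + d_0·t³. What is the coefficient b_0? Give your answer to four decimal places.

-10.5000

Let M_i = s''(x_i). Step sizes h_i = 1, 1; slopes of the chords Δ_i = (y_(i+1) - y_i)/h_i = -7, 7.
  1·M_0 + 4·M_1 + 1·M_2 = 6(Δ_1 - Δ_0) = 84
Natural end conditions: M_0 = M_2 = 0.
Solving the tridiagonal system: M_0 = 0, M_1 = 21, M_2 = 0.
On [0, 1], with s_0(t) = a_0 + b_0·t + c_0·t² + d_0·t³: c_0 = M_0/2 = 0, d_0 = (M_1 - M_0)/(6h_0) = 7/2, b_0 = Δ_0 - h_0(2M_0 + M_1)/6 = -21/2.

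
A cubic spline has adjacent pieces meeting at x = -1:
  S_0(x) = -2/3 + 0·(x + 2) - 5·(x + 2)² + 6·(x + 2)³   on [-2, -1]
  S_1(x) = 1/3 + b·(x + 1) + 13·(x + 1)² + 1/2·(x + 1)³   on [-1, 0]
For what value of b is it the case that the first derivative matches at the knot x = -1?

S_0'(x) = 0 - 10·(x + 2) + 18·(x + 2)², so S_0'(-1) = 8. On the right, S_1'(-1) = b, so b = 8.

8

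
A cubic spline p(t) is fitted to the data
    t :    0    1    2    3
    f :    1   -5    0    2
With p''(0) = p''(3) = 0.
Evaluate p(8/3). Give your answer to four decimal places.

1.7877

Put σ_i = p'' at the i-th knot. Here h = (1, 1, 1) and Δ = (-6, 5, 2), so the interior equations h_(i-1)·σ_(i-1) + 2(h_(i-1)+h_i)·σ_i + h_i·σ_(i+1) = 6(Δ_i − Δ_(i-1)) read
  1·σ_0 + 4·σ_1 + 1·σ_2 = 6(Δ_1 - Δ_0) = 66
  1·σ_1 + 4·σ_2 + 1·σ_3 = 6(Δ_2 - Δ_1) = -18
Natural end conditions: σ_0 = σ_3 = 0.
Hence σ_0 = 0, σ_1 = 94/5, σ_2 = -46/5, σ_3 = 0.
On [2, 3], p(t) = 0 + 76/15·(t - 2) - 23/5·(t - 2)² + 23/15·(t - 2)³.
With (t - 2) = 2/3: p(8/3) = 724/405.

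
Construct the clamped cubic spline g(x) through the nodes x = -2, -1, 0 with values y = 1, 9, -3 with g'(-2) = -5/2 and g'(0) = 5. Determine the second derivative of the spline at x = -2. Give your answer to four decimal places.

65.2500

Put m_i = g'' at the i-th knot. Here h = (1, 1) and Δ = (8, -12), so the interior equations h_(i-1)·m_(i-1) + 2(h_(i-1)+h_i)·m_i + h_i·m_(i+1) = 6(Δ_i − Δ_(i-1)) read
  1·m_0 + 4·m_1 + 1·m_2 = 6(Δ_1 - Δ_0) = -120
Clamped end conditions give two more equations: 2h_0·m_0 + h_0·m_1 = 6(Δ_0 - g'(-2)) = 63 and h_1·m_1 + 2h_1·m_2 = 6(g'(0) - Δ_1) = 102.
Hence m_0 = 261/4, m_1 = -135/2, m_2 = 339/4.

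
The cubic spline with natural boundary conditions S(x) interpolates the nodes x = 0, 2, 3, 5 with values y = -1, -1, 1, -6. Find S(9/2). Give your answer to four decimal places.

-3.3125

Put M_i = S'' at the i-th knot. Here h = (2, 1, 2) and Δ = (0, 2, -7/2), so the interior equations h_(i-1)·M_(i-1) + 2(h_(i-1)+h_i)·M_i + h_i·M_(i+1) = 6(Δ_i − Δ_(i-1)) read
  2·M_0 + 6·M_1 + 1·M_2 = 6(Δ_1 - Δ_0) = 12
  1·M_1 + 6·M_2 + 2·M_3 = 6(Δ_2 - Δ_1) = -33
Natural end conditions: M_0 = M_3 = 0.
Solving: M_0 = 0, M_1 = 3, M_2 = -6, M_3 = 0.
On [3, 5], S(x) = 1 + 1/2·(x - 3) - 3·(x - 3)² + 1/2·(x - 3)³.
With (x - 3) = 3/2: S(9/2) = -53/16.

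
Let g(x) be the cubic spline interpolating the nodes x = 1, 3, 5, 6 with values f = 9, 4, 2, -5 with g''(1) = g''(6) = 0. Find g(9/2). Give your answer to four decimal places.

With M_i denoting the second derivative at x_i, h_i = 2, 2, 1, and Δ_i = (y_(i+1) − y_i)/h_i = -5/2, -1, -7:
  2·M_0 + 8·M_1 + 2·M_2 = 6(Δ_1 - Δ_0) = 9
  2·M_1 + 6·M_2 + 1·M_3 = 6(Δ_2 - Δ_1) = -36
Natural end conditions: M_0 = M_3 = 0.
Forward elimination and back-substitution give M_0 = 0, M_1 = 63/22, M_2 = -153/22, M_3 = 0.
On [3, 5], g(x) = 4 - 13/22·(x - 3) + 63/44·(x - 3)² - 9/11·(x - 3)³.
With (x - 3) = 3/2: g(9/2) = 629/176.

3.5739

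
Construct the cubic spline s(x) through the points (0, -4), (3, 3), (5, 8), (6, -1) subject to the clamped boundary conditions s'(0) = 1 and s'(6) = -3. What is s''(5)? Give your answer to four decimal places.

-17.1579

Put M_i = s'' at the i-th knot. Here h = (3, 2, 1) and Δ = (7/3, 5/2, -9), so the interior equations h_(i-1)·M_(i-1) + 2(h_(i-1)+h_i)·M_i + h_i·M_(i+1) = 6(Δ_i − Δ_(i-1)) read
  3·M_0 + 10·M_1 + 2·M_2 = 6(Δ_1 - Δ_0) = 1
  2·M_1 + 6·M_2 + 1·M_3 = 6(Δ_2 - Δ_1) = -69
Clamped end conditions give two more equations: 2h_0·M_0 + h_0·M_1 = 6(Δ_0 - s'(0)) = 8 and h_2·M_2 + 2h_2·M_3 = 6(s'(6) - Δ_2) = 36.
Solving the tridiagonal system: M_0 = -29/57, M_1 = 70/19, M_2 = -326/19, M_3 = 505/19.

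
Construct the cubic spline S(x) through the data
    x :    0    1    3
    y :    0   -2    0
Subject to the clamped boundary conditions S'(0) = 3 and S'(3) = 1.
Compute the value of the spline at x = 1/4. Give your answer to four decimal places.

Let M_i = S''(x_i). Step sizes h_i = 1, 2; slopes of the chords Δ_i = (y_(i+1) - y_i)/h_i = -2, 1.
  1·M_0 + 6·M_1 + 2·M_2 = 6(Δ_1 - Δ_0) = 18
Clamped end conditions give two more equations: 2h_0·M_0 + h_0·M_1 = 6(Δ_0 - S'(0)) = -30 and h_1·M_1 + 2h_1·M_2 = 6(S'(3) - Δ_1) = 0.
Hence M_0 = -56/3, M_1 = 22/3, M_2 = -11/3.
On [0, 1], S(x) = 0 + 3·x - 28/3·x² + 13/3·x³.
With x = 1/4: S(1/4) = 15/64.

0.2344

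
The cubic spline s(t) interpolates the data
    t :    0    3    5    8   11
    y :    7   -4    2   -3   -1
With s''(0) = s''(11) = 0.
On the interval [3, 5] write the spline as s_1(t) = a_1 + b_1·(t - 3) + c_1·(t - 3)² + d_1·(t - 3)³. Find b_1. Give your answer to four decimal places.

Let M_i = s''(x_i). Step sizes h_i = 3, 2, 3, 3; slopes of the chords Δ_i = (y_(i+1) - y_i)/h_i = -11/3, 3, -5/3, 2/3.
  3·M_0 + 10·M_1 + 2·M_2 = 6(Δ_1 - Δ_0) = 40
  2·M_1 + 10·M_2 + 3·M_3 = 6(Δ_2 - Δ_1) = -28
  3·M_2 + 12·M_3 + 3·M_4 = 6(Δ_3 - Δ_2) = 14
Natural end conditions: M_0 = M_4 = 0.
Solving the tridiagonal system: M_0 = 0, M_1 = 866/177, M_2 = -790/177, M_3 = 404/177, M_4 = 0.
On [3, 5], with s_1(t) = a_1 + b_1·(t - 3) + c_1·(t - 3)² + d_1·(t - 3)³: c_1 = M_1/2 = 433/177, d_1 = (M_2 - M_1)/(6h_1) = -46/59, b_1 = Δ_1 - h_1(2M_1 + M_2)/6 = 217/177.

1.2260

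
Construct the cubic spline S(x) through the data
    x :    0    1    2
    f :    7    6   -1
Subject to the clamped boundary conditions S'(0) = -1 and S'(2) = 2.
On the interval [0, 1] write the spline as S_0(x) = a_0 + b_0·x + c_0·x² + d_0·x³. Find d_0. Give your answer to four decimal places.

Put M_i = S'' at the i-th knot. Here h = (1, 1) and Δ = (-1, -7), so the interior equations h_(i-1)·M_(i-1) + 2(h_(i-1)+h_i)·M_i + h_i·M_(i+1) = 6(Δ_i − Δ_(i-1)) read
  1·M_0 + 4·M_1 + 1·M_2 = 6(Δ_1 - Δ_0) = -36
Clamped end conditions give two more equations: 2h_0·M_0 + h_0·M_1 = 6(Δ_0 - S'(0)) = 0 and h_1·M_1 + 2h_1·M_2 = 6(S'(2) - Δ_1) = 54.
Solving: M_0 = 21/2, M_1 = -21, M_2 = 75/2.
On [0, 1], with S_0(x) = a_0 + b_0·x + c_0·x² + d_0·x³: c_0 = M_0/2 = 21/4, d_0 = (M_1 - M_0)/(6h_0) = -21/4, b_0 = Δ_0 - h_0(2M_0 + M_1)/6 = -1.

-5.2500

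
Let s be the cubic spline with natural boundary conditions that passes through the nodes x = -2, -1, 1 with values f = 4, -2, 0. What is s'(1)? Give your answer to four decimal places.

With M_i denoting the second derivative at x_i, h_i = 1, 2, and Δ_i = (y_(i+1) − y_i)/h_i = -6, 1:
  1·M_0 + 6·M_1 + 2·M_2 = 6(Δ_1 - Δ_0) = 42
Natural end conditions: M_0 = M_2 = 0.
Solving the tridiagonal system: M_0 = 0, M_1 = 7, M_2 = 0.
On [-1, 1], s'(x) = b_1 + 2c_1·(x + 1) + 3d_1·(x + 1)² with b_1 = Δ_1 - h_1(2M_1 + M_2)/6 = -11/3, c_1 = M_1/2 = 7/2, d_1 = (M_2 - M_1)/(6h_1) = -7/12. So s'(1) = 10/3.

3.3333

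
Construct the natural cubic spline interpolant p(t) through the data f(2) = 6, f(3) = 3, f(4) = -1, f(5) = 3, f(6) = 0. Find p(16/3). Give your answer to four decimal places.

2.9127

Write M_i for p''(x_i). With h_i = 1, 1, 1, 1 and divided differences Δ_i = -3, -4, 4, -3, the continuity of p' gives the tridiagonal system
  1·M_0 + 4·M_1 + 1·M_2 = 6(Δ_1 - Δ_0) = -6
  1·M_1 + 4·M_2 + 1·M_3 = 6(Δ_2 - Δ_1) = 48
  1·M_2 + 4·M_3 + 1·M_4 = 6(Δ_3 - Δ_2) = -42
Natural end conditions: M_0 = M_4 = 0.
Solving the tridiagonal system: M_0 = 0, M_1 = -81/14, M_2 = 120/7, M_3 = -207/14, M_4 = 0.
On [5, 6], p(t) = 3 + 27/14·(t - 5) - 207/28·(t - 5)² + 69/28·(t - 5)³.
With (t - 5) = 1/3: p(16/3) = 367/126.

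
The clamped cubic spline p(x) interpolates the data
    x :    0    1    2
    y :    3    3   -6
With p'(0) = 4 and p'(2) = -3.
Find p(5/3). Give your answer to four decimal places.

-3.7407

Write m_i for p''(x_i). With h_i = 1, 1 and divided differences Δ_i = 0, -9, the continuity of p' gives the tridiagonal system
  1·m_0 + 4·m_1 + 1·m_2 = 6(Δ_1 - Δ_0) = -54
Clamped end conditions give two more equations: 2h_0·m_0 + h_0·m_1 = 6(Δ_0 - p'(0)) = -24 and h_1·m_1 + 2h_1·m_2 = 6(p'(2) - Δ_1) = 36.
Forward elimination and back-substitution give m_0 = -2, m_1 = -20, m_2 = 28.
On [1, 2], p(x) = 3 - 7·(x - 1) - 10·(x - 1)² + 8·(x - 1)³.
With (x - 1) = 2/3: p(5/3) = -101/27.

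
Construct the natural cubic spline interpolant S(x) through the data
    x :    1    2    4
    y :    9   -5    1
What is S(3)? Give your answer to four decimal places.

Write M_i for S''(x_i). With h_i = 1, 2 and divided differences Δ_i = -14, 3, the continuity of S' gives the tridiagonal system
  1·M_0 + 6·M_1 + 2·M_2 = 6(Δ_1 - Δ_0) = 102
Natural end conditions: M_0 = M_2 = 0.
Hence M_0 = 0, M_1 = 17, M_2 = 0.
On [2, 4], S(x) = -5 - 25/3·(x - 2) + 17/2·(x - 2)² - 17/12·(x - 2)³.
With (x - 2) = 1: S(3) = -25/4.

-6.2500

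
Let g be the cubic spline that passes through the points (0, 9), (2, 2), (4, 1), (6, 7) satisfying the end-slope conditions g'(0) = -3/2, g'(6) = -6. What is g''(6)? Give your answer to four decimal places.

-16.7000

Write M_i for g''(x_i). With h_i = 2, 2, 2 and divided differences Δ_i = -7/2, -1/2, 3, the continuity of g' gives the tridiagonal system
  2·M_0 + 8·M_1 + 2·M_2 = 6(Δ_1 - Δ_0) = 18
  2·M_1 + 8·M_2 + 2·M_3 = 6(Δ_2 - Δ_1) = 21
Clamped end conditions give two more equations: 2h_0·M_0 + h_0·M_1 = 6(Δ_0 - g'(0)) = -12 and h_2·M_2 + 2h_2·M_3 = 6(g'(6) - Δ_2) = -54.
Solving: M_0 = -19/5, M_1 = 8/5, M_2 = 32/5, M_3 = -167/10.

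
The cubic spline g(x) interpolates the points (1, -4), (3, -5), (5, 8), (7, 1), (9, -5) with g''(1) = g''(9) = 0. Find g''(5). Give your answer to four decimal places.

Put σ_i = g'' at the i-th knot. Here h = (2, 2, 2, 2) and Δ = (-1/2, 13/2, -7/2, -3), so the interior equations h_(i-1)·σ_(i-1) + 2(h_(i-1)+h_i)·σ_i + h_i·σ_(i+1) = 6(Δ_i − Δ_(i-1)) read
  2·σ_0 + 8·σ_1 + 2·σ_2 = 6(Δ_1 - Δ_0) = 42
  2·σ_1 + 8·σ_2 + 2·σ_3 = 6(Δ_2 - Δ_1) = -60
  2·σ_2 + 8·σ_3 + 2·σ_4 = 6(Δ_3 - Δ_2) = 3
Natural end conditions: σ_0 = σ_4 = 0.
Hence σ_0 = 0, σ_1 = 873/112, σ_2 = -285/28, σ_3 = 327/112, σ_4 = 0.

-10.1786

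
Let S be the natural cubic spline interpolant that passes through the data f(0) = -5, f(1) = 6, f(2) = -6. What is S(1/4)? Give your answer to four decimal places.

Write m_i for S''(x_i). With h_i = 1, 1 and divided differences Δ_i = 11, -12, the continuity of S' gives the tridiagonal system
  1·m_0 + 4·m_1 + 1·m_2 = 6(Δ_1 - Δ_0) = -138
Natural end conditions: m_0 = m_2 = 0.
Forward elimination and back-substitution give m_0 = 0, m_1 = -69/2, m_2 = 0.
On [0, 1], S(t) = -5 + 67/4·t + 0·t² - 23/4·t³.
With t = 1/4: S(1/4) = -231/256.

-0.9023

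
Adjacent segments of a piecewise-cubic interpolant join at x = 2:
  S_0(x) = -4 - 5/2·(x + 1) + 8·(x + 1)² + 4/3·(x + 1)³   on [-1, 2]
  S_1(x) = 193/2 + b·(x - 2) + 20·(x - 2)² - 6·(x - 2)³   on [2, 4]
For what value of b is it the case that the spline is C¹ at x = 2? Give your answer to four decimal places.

S_0'(x) = -5/2 + 16·(x + 1) + 4·(x + 1)², so S_0'(2) = 163/2. On the right, S_1'(2) = b, so b = 163/2.

81.5000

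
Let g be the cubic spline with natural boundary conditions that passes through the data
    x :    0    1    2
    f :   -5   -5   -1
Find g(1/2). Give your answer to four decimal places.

Put σ_i = g'' at the i-th knot. Here h = (1, 1) and Δ = (0, 4), so the interior equations h_(i-1)·σ_(i-1) + 2(h_(i-1)+h_i)·σ_i + h_i·σ_(i+1) = 6(Δ_i − Δ_(i-1)) read
  1·σ_0 + 4·σ_1 + 1·σ_2 = 6(Δ_1 - Δ_0) = 24
Natural end conditions: σ_0 = σ_2 = 0.
Forward elimination and back-substitution give σ_0 = 0, σ_1 = 6, σ_2 = 0.
On [0, 1], g(x) = -5 - 1·x + 0·x² + 1·x³.
With x = 1/2: g(1/2) = -43/8.

-5.3750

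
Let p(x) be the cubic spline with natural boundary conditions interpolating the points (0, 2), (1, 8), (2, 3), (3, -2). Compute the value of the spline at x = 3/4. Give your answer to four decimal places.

Put σ_i = p'' at the i-th knot. Here h = (1, 1, 1) and Δ = (6, -5, -5), so the interior equations h_(i-1)·σ_(i-1) + 2(h_(i-1)+h_i)·σ_i + h_i·σ_(i+1) = 6(Δ_i − Δ_(i-1)) read
  1·σ_0 + 4·σ_1 + 1·σ_2 = 6(Δ_1 - Δ_0) = -66
  1·σ_1 + 4·σ_2 + 1·σ_3 = 6(Δ_2 - Δ_1) = 0
Natural end conditions: σ_0 = σ_3 = 0.
Solving: σ_0 = 0, σ_1 = -88/5, σ_2 = 22/5, σ_3 = 0.
On [0, 1], p(x) = 2 + 134/15·x + 0·x² - 44/15·x³.
With x = 3/4: p(3/4) = 597/80.

7.4625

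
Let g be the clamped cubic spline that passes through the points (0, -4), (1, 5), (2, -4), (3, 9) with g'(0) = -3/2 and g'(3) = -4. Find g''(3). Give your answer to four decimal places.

Let σ_i = g''(x_i). Step sizes h_i = 1, 1, 1; slopes of the chords Δ_i = (y_(i+1) - y_i)/h_i = 9, -9, 13.
  1·σ_0 + 4·σ_1 + 1·σ_2 = 6(Δ_1 - Δ_0) = -108
  1·σ_1 + 4·σ_2 + 1·σ_3 = 6(Δ_2 - Δ_1) = 132
Clamped end conditions give two more equations: 2h_0·σ_0 + h_0·σ_1 = 6(Δ_0 - g'(0)) = 63 and h_2·σ_2 + 2h_2·σ_3 = 6(g'(3) - Δ_2) = -102.
Solving the tridiagonal system: σ_0 = 184/3, σ_1 = -179/3, σ_2 = 208/3, σ_3 = -257/3.

-85.6667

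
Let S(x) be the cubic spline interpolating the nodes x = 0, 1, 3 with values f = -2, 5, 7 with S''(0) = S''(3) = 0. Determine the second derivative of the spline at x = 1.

-6

Let M_i = S''(x_i). Step sizes h_i = 1, 2; slopes of the chords Δ_i = (y_(i+1) - y_i)/h_i = 7, 1.
  1·M_0 + 6·M_1 + 2·M_2 = 6(Δ_1 - Δ_0) = -36
Natural end conditions: M_0 = M_2 = 0.
Solving the tridiagonal system: M_0 = 0, M_1 = -6, M_2 = 0.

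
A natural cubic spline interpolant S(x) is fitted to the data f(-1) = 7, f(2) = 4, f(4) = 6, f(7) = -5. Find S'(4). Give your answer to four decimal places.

-0.5000

Put M_i = S'' at the i-th knot. Here h = (3, 2, 3) and Δ = (-1, 1, -11/3), so the interior equations h_(i-1)·M_(i-1) + 2(h_(i-1)+h_i)·M_i + h_i·M_(i+1) = 6(Δ_i − Δ_(i-1)) read
  3·M_0 + 10·M_1 + 2·M_2 = 6(Δ_1 - Δ_0) = 12
  2·M_1 + 10·M_2 + 3·M_3 = 6(Δ_2 - Δ_1) = -28
Natural end conditions: M_0 = M_3 = 0.
Solving the tridiagonal system: M_0 = 0, M_1 = 11/6, M_2 = -19/6, M_3 = 0.
On [4, 7], S'(x) = b_2 + 2c_2·(x - 4) + 3d_2·(x - 4)² with b_2 = Δ_2 - h_2(2M_2 + M_3)/6 = -1/2, c_2 = M_2/2 = -19/12, d_2 = (M_3 - M_2)/(6h_2) = 19/108. So S'(4) = -1/2.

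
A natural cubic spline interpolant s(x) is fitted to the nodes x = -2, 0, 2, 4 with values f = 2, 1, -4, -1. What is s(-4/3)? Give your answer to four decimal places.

Put m_i = s'' at the i-th knot. Here h = (2, 2, 2) and Δ = (-1/2, -5/2, 3/2), so the interior equations h_(i-1)·m_(i-1) + 2(h_(i-1)+h_i)·m_i + h_i·m_(i+1) = 6(Δ_i − Δ_(i-1)) read
  2·m_0 + 8·m_1 + 2·m_2 = 6(Δ_1 - Δ_0) = -12
  2·m_1 + 8·m_2 + 2·m_3 = 6(Δ_2 - Δ_1) = 24
Natural end conditions: m_0 = m_3 = 0.
Hence m_0 = 0, m_1 = -12/5, m_2 = 18/5, m_3 = 0.
On [-2, 0], s(x) = 2 + 3/10·(x + 2) + 0·(x + 2)² - 1/5·(x + 2)³.
With (x + 2) = 2/3: s(-4/3) = 289/135.

2.1407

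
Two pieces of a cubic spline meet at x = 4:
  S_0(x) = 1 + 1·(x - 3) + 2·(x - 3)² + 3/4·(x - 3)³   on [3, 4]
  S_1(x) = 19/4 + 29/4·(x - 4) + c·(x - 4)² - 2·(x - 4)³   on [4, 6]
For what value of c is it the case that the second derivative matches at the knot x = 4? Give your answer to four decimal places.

S_0''(x) = 4 + 9/2·(x - 3), so S_0''(4) = 17/2. On the right, S_1''(4) = 2c, so c = 17/4.

4.2500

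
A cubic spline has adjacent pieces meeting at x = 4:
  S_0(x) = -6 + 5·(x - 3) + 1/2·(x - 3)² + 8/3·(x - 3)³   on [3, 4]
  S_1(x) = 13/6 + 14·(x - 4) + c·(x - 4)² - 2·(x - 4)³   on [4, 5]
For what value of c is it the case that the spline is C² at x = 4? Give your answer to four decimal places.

S_0''(x) = 1 + 16·(x - 3), so S_0''(4) = 17. On the right, S_1''(4) = 2c, so c = 17/2.

8.5000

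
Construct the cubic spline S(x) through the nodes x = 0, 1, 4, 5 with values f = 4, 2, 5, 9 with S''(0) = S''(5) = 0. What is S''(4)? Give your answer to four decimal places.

1.6364

With σ_i denoting the second derivative at x_i, h_i = 1, 3, 1, and Δ_i = (y_(i+1) − y_i)/h_i = -2, 1, 4:
  1·σ_0 + 8·σ_1 + 3·σ_2 = 6(Δ_1 - Δ_0) = 18
  3·σ_1 + 8·σ_2 + 1·σ_3 = 6(Δ_2 - Δ_1) = 18
Natural end conditions: σ_0 = σ_3 = 0.
Forward elimination and back-substitution give σ_0 = 0, σ_1 = 18/11, σ_2 = 18/11, σ_3 = 0.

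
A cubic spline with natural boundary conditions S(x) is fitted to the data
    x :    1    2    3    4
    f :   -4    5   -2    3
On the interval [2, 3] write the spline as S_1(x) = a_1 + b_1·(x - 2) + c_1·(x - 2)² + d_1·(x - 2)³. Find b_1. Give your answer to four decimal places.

-1.1333

Put σ_i = S'' at the i-th knot. Here h = (1, 1, 1) and Δ = (9, -7, 5), so the interior equations h_(i-1)·σ_(i-1) + 2(h_(i-1)+h_i)·σ_i + h_i·σ_(i+1) = 6(Δ_i − Δ_(i-1)) read
  1·σ_0 + 4·σ_1 + 1·σ_2 = 6(Δ_1 - Δ_0) = -96
  1·σ_1 + 4·σ_2 + 1·σ_3 = 6(Δ_2 - Δ_1) = 72
Natural end conditions: σ_0 = σ_3 = 0.
Hence σ_0 = 0, σ_1 = -152/5, σ_2 = 128/5, σ_3 = 0.
On [2, 3], with S_1(x) = a_1 + b_1·(x - 2) + c_1·(x - 2)² + d_1·(x - 2)³: c_1 = σ_1/2 = -76/5, d_1 = (σ_2 - σ_1)/(6h_1) = 28/3, b_1 = Δ_1 - h_1(2σ_1 + σ_2)/6 = -17/15.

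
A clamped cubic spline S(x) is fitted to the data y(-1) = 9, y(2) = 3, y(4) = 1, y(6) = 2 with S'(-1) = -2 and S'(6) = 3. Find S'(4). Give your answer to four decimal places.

-0.7568

With m_i denoting the second derivative at x_i, h_i = 3, 2, 2, and Δ_i = (y_(i+1) − y_i)/h_i = -2, -1, 1/2:
  3·m_0 + 10·m_1 + 2·m_2 = 6(Δ_1 - Δ_0) = 6
  2·m_1 + 8·m_2 + 2·m_3 = 6(Δ_2 - Δ_1) = 9
Clamped end conditions give two more equations: 2h_0·m_0 + h_0·m_1 = 6(Δ_0 - S'(-1)) = 0 and h_2·m_2 + 2h_2·m_3 = 6(S'(6) - Δ_2) = 15.
Solving: m_0 = -13/37, m_1 = 26/37, m_2 = 1/74, m_3 = 277/74.
On [4, 6], S'(x) = b_2 + 2c_2·(x - 4) + 3d_2·(x - 4)² with b_2 = Δ_2 - h_2(2m_2 + m_3)/6 = -28/37, c_2 = m_2/2 = 1/148, d_2 = (m_3 - m_2)/(6h_2) = 23/74. So S'(4) = -28/37.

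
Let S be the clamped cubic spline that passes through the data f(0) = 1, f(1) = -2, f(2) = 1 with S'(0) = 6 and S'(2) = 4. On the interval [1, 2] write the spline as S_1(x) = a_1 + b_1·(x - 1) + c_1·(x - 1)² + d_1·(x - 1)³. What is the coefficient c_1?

10

Let σ_i = S''(x_i). Step sizes h_i = 1, 1; slopes of the chords Δ_i = (y_(i+1) - y_i)/h_i = -3, 3.
  1·σ_0 + 4·σ_1 + 1·σ_2 = 6(Δ_1 - Δ_0) = 36
Clamped end conditions give two more equations: 2h_0·σ_0 + h_0·σ_1 = 6(Δ_0 - S'(0)) = -54 and h_1·σ_1 + 2h_1·σ_2 = 6(S'(2) - Δ_1) = 6.
Hence σ_0 = -37, σ_1 = 20, σ_2 = -7.
On [1, 2], with S_1(x) = a_1 + b_1·(x - 1) + c_1·(x - 1)² + d_1·(x - 1)³: c_1 = σ_1/2 = 10, d_1 = (σ_2 - σ_1)/(6h_1) = -9/2, b_1 = Δ_1 - h_1(2σ_1 + σ_2)/6 = -5/2.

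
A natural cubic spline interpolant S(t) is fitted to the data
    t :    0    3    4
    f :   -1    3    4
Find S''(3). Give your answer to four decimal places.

Write M_i for S''(x_i). With h_i = 3, 1 and divided differences Δ_i = 4/3, 1, the continuity of S' gives the tridiagonal system
  3·M_0 + 8·M_1 + 1·M_2 = 6(Δ_1 - Δ_0) = -2
Natural end conditions: M_0 = M_2 = 0.
Forward elimination and back-substitution give M_0 = 0, M_1 = -1/4, M_2 = 0.

-0.2500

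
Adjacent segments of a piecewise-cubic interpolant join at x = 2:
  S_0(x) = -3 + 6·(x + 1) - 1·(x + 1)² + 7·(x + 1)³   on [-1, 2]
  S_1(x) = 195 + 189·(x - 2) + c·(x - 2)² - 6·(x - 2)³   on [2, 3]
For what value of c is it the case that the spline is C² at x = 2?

62

S_0''(x) = -2 + 42·(x + 1), so S_0''(2) = 124. On the right, S_1''(2) = 2c, so c = 62.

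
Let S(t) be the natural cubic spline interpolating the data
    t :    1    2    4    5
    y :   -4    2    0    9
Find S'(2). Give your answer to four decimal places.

2.1250

Put M_i = S'' at the i-th knot. Here h = (1, 2, 1) and Δ = (6, -1, 9), so the interior equations h_(i-1)·M_(i-1) + 2(h_(i-1)+h_i)·M_i + h_i·M_(i+1) = 6(Δ_i − Δ_(i-1)) read
  1·M_0 + 6·M_1 + 2·M_2 = 6(Δ_1 - Δ_0) = -42
  2·M_1 + 6·M_2 + 1·M_3 = 6(Δ_2 - Δ_1) = 60
Natural end conditions: M_0 = M_3 = 0.
Hence M_0 = 0, M_1 = -93/8, M_2 = 111/8, M_3 = 0.
On [2, 4], S'(t) = b_1 + 2c_1·(t - 2) + 3d_1·(t - 2)² with b_1 = Δ_1 - h_1(2M_1 + M_2)/6 = 17/8, c_1 = M_1/2 = -93/16, d_1 = (M_2 - M_1)/(6h_1) = 17/8. So S'(2) = 17/8.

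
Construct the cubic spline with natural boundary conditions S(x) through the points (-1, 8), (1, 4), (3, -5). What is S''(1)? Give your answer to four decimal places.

-1.8750

With σ_i denoting the second derivative at x_i, h_i = 2, 2, and Δ_i = (y_(i+1) − y_i)/h_i = -2, -9/2:
  2·σ_0 + 8·σ_1 + 2·σ_2 = 6(Δ_1 - Δ_0) = -15
Natural end conditions: σ_0 = σ_2 = 0.
Forward elimination and back-substitution give σ_0 = 0, σ_1 = -15/8, σ_2 = 0.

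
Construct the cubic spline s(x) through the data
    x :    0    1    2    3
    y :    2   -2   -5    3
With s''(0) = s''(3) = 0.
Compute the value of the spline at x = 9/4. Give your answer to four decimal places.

Let M_i = s''(x_i). Step sizes h_i = 1, 1, 1; slopes of the chords Δ_i = (y_(i+1) - y_i)/h_i = -4, -3, 8.
  1·M_0 + 4·M_1 + 1·M_2 = 6(Δ_1 - Δ_0) = 6
  1·M_1 + 4·M_2 + 1·M_3 = 6(Δ_2 - Δ_1) = 66
Natural end conditions: M_0 = M_3 = 0.
Forward elimination and back-substitution give M_0 = 0, M_1 = -14/5, M_2 = 86/5, M_3 = 0.
On [2, 3], s(x) = -5 + 34/15·(x - 2) + 43/5·(x - 2)² - 43/15·(x - 2)³.
With (x - 2) = 1/4: s(9/4) = -1261/320.

-3.9406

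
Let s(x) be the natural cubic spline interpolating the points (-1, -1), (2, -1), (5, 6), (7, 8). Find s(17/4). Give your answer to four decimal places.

4.3425

Put M_i = s'' at the i-th knot. Here h = (3, 3, 2) and Δ = (0, 7/3, 1), so the interior equations h_(i-1)·M_(i-1) + 2(h_(i-1)+h_i)·M_i + h_i·M_(i+1) = 6(Δ_i − Δ_(i-1)) read
  3·M_0 + 12·M_1 + 3·M_2 = 6(Δ_1 - Δ_0) = 14
  3·M_1 + 10·M_2 + 2·M_3 = 6(Δ_2 - Δ_1) = -8
Natural end conditions: M_0 = M_3 = 0.
Forward elimination and back-substitution give M_0 = 0, M_1 = 164/111, M_2 = -46/37, M_3 = 0.
On [2, 5], s(x) = -1 + 164/111·(x - 2) + 82/111·(x - 2)² - 151/999·(x - 2)³.
With (x - 2) = 9/4: s(17/4) = 10283/2368.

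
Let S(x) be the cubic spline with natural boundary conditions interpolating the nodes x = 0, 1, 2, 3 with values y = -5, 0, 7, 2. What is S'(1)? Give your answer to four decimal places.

7.6667

Write M_i for S''(x_i). With h_i = 1, 1, 1 and divided differences Δ_i = 5, 7, -5, the continuity of S' gives the tridiagonal system
  1·M_0 + 4·M_1 + 1·M_2 = 6(Δ_1 - Δ_0) = 12
  1·M_1 + 4·M_2 + 1·M_3 = 6(Δ_2 - Δ_1) = -72
Natural end conditions: M_0 = M_3 = 0.
Forward elimination and back-substitution give M_0 = 0, M_1 = 8, M_2 = -20, M_3 = 0.
On [1, 2], S'(x) = b_1 + 2c_1·(x - 1) + 3d_1·(x - 1)² with b_1 = Δ_1 - h_1(2M_1 + M_2)/6 = 23/3, c_1 = M_1/2 = 4, d_1 = (M_2 - M_1)/(6h_1) = -14/3. So S'(1) = 23/3.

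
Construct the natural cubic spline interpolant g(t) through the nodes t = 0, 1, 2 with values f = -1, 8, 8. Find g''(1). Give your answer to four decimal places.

-13.5000

With M_i denoting the second derivative at x_i, h_i = 1, 1, and Δ_i = (y_(i+1) − y_i)/h_i = 9, 0:
  1·M_0 + 4·M_1 + 1·M_2 = 6(Δ_1 - Δ_0) = -54
Natural end conditions: M_0 = M_2 = 0.
Hence M_0 = 0, M_1 = -27/2, M_2 = 0.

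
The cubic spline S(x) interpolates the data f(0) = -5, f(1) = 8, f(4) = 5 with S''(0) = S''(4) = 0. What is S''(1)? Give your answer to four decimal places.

-10.5000

Let m_i = S''(x_i). Step sizes h_i = 1, 3; slopes of the chords Δ_i = (y_(i+1) - y_i)/h_i = 13, -1.
  1·m_0 + 8·m_1 + 3·m_2 = 6(Δ_1 - Δ_0) = -84
Natural end conditions: m_0 = m_2 = 0.
Forward elimination and back-substitution give m_0 = 0, m_1 = -21/2, m_2 = 0.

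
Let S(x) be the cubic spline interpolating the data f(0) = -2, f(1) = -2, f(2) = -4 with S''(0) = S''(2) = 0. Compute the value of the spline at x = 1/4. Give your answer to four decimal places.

Let M_i = S''(x_i). Step sizes h_i = 1, 1; slopes of the chords Δ_i = (y_(i+1) - y_i)/h_i = 0, -2.
  1·M_0 + 4·M_1 + 1·M_2 = 6(Δ_1 - Δ_0) = -12
Natural end conditions: M_0 = M_2 = 0.
Solving the tridiagonal system: M_0 = 0, M_1 = -3, M_2 = 0.
On [0, 1], S(x) = -2 + 1/2·x + 0·x² - 1/2·x³.
With x = 1/4: S(1/4) = -241/128.

-1.8828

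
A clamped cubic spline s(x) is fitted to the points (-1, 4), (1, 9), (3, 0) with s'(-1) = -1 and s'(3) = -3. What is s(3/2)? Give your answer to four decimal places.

Write M_i for s''(x_i). With h_i = 2, 2 and divided differences Δ_i = 5/2, -9/2, the continuity of s' gives the tridiagonal system
  2·M_0 + 8·M_1 + 2·M_2 = 6(Δ_1 - Δ_0) = -42
Clamped end conditions give two more equations: 2h_0·M_0 + h_0·M_1 = 6(Δ_0 - s'(-1)) = 21 and h_1·M_1 + 2h_1·M_2 = 6(s'(3) - Δ_1) = 9.
Hence M_0 = 10, M_1 = -19/2, M_2 = 7.
On [1, 3], s(x) = 9 - 1/2·(x - 1) - 19/4·(x - 1)² + 11/8·(x - 1)³.
With (x - 1) = 1/2: s(3/2) = 495/64.

7.7344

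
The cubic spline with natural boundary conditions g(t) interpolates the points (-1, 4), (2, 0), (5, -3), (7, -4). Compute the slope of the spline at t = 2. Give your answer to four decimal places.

Put M_i = g'' at the i-th knot. Here h = (3, 3, 2) and Δ = (-4/3, -1, -1/2), so the interior equations h_(i-1)·M_(i-1) + 2(h_(i-1)+h_i)·M_i + h_i·M_(i+1) = 6(Δ_i − Δ_(i-1)) read
  3·M_0 + 12·M_1 + 3·M_2 = 6(Δ_1 - Δ_0) = 2
  3·M_1 + 10·M_2 + 2·M_3 = 6(Δ_2 - Δ_1) = 3
Natural end conditions: M_0 = M_3 = 0.
Solving: M_0 = 0, M_1 = 11/111, M_2 = 10/37, M_3 = 0.
On [2, 5], g'(t) = b_1 + 2c_1·(t - 2) + 3d_1·(t - 2)² with b_1 = Δ_1 - h_1(2M_1 + M_2)/6 = -137/111, c_1 = M_1/2 = 11/222, d_1 = (M_2 - M_1)/(6h_1) = 19/1998. So g'(2) = -137/111.

-1.2342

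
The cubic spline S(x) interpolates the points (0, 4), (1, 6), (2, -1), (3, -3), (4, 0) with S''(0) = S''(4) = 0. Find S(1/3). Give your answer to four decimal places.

5.4603

Let M_i = S''(x_i). Step sizes h_i = 1, 1, 1, 1; slopes of the chords Δ_i = (y_(i+1) - y_i)/h_i = 2, -7, -2, 3.
  1·M_0 + 4·M_1 + 1·M_2 = 6(Δ_1 - Δ_0) = -54
  1·M_1 + 4·M_2 + 1·M_3 = 6(Δ_2 - Δ_1) = 30
  1·M_2 + 4·M_3 + 1·M_4 = 6(Δ_3 - Δ_2) = 30
Natural end conditions: M_0 = M_4 = 0.
Solving the tridiagonal system: M_0 = 0, M_1 = -225/14, M_2 = 72/7, M_3 = 69/14, M_4 = 0.
On [0, 1], S(x) = 4 + 131/28·x + 0·x² - 75/28·x³.
With x = 1/3: S(1/3) = 344/63.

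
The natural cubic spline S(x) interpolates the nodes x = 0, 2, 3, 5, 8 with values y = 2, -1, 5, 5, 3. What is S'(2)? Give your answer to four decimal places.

4.3732

Let M_i = S''(x_i). Step sizes h_i = 2, 1, 2, 3; slopes of the chords Δ_i = (y_(i+1) - y_i)/h_i = -3/2, 6, 0, -2/3.
  2·M_0 + 6·M_1 + 1·M_2 = 6(Δ_1 - Δ_0) = 45
  1·M_1 + 6·M_2 + 2·M_3 = 6(Δ_2 - Δ_1) = -36
  2·M_2 + 10·M_3 + 3·M_4 = 6(Δ_3 - Δ_2) = -4
Natural end conditions: M_0 = M_4 = 0.
Hence M_0 = 0, M_1 = 1436/163, M_2 = -1281/163, M_3 = 191/163, M_4 = 0.
On [2, 3], S'(x) = b_1 + 2c_1·(x - 2) + 3d_1·(x - 2)² with b_1 = Δ_1 - h_1(2M_1 + M_2)/6 = 4277/978, c_1 = M_1/2 = 718/163, d_1 = (M_2 - M_1)/(6h_1) = -2717/978. So S'(2) = 4277/978.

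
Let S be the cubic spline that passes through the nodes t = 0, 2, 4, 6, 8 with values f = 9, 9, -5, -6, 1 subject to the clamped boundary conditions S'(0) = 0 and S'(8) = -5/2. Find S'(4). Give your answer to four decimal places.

-5.7500

Write M_i for S''(x_i). With h_i = 2, 2, 2, 2 and divided differences Δ_i = 0, -7, -1/2, 7/2, the continuity of S' gives the tridiagonal system
  2·M_0 + 8·M_1 + 2·M_2 = 6(Δ_1 - Δ_0) = -42
  2·M_1 + 8·M_2 + 2·M_3 = 6(Δ_2 - Δ_1) = 39
  2·M_2 + 8·M_3 + 2·M_4 = 6(Δ_3 - Δ_2) = 24
Clamped end conditions give two more equations: 2h_0·M_0 + h_0·M_1 = 6(Δ_0 - S'(0)) = 0 and h_3·M_3 + 2h_3·M_4 = 6(S'(8) - Δ_3) = -36.
Forward elimination and back-substitution give M_0 = 61/16, M_1 = -61/8, M_2 = 91/16, M_3 = 35/8, M_4 = -179/16.
On [4, 6], S'(t) = b_2 + 2c_2·(t - 4) + 3d_2·(t - 4)² with b_2 = Δ_2 - h_2(2M_2 + M_3)/6 = -23/4, c_2 = M_2/2 = 91/32, d_2 = (M_3 - M_2)/(6h_2) = -7/64. So S'(4) = -23/4.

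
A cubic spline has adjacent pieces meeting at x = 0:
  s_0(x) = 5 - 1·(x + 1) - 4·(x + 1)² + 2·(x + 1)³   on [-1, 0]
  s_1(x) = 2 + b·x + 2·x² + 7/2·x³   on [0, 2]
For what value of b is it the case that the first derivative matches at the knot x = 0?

s_0'(x) = -1 - 8·(x + 1) + 6·(x + 1)², so s_0'(0) = -3. On the right, s_1'(0) = b, so b = -3.

-3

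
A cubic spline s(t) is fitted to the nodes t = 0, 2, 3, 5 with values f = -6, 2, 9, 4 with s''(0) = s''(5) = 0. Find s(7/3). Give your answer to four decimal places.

4.5503

Let M_i = s''(x_i). Step sizes h_i = 2, 1, 2; slopes of the chords Δ_i = (y_(i+1) - y_i)/h_i = 4, 7, -5/2.
  2·M_0 + 6·M_1 + 1·M_2 = 6(Δ_1 - Δ_0) = 18
  1·M_1 + 6·M_2 + 2·M_3 = 6(Δ_2 - Δ_1) = -57
Natural end conditions: M_0 = M_3 = 0.
Solving the tridiagonal system: M_0 = 0, M_1 = 33/7, M_2 = -72/7, M_3 = 0.
On [2, 3], s(t) = 2 + 50/7·(t - 2) + 33/14·(t - 2)² - 5/2·(t - 2)³.
With (t - 2) = 1/3: s(7/3) = 860/189.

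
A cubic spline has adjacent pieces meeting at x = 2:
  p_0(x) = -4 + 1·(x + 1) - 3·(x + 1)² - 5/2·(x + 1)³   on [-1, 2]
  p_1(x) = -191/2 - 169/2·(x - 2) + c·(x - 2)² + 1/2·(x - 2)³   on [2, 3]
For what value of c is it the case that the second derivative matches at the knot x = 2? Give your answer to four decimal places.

p_0''(x) = -6 - 15·(x + 1), so p_0''(2) = -51. On the right, p_1''(2) = 2c, so c = -51/2.

-25.5000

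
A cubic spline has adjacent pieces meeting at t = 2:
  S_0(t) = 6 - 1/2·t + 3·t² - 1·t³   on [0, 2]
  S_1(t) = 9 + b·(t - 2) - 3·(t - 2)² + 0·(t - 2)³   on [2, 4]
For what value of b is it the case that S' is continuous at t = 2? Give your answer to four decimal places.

-0.5000

S_0'(t) = -1/2 + 6·t - 3·t², so S_0'(2) = -1/2. On the right, S_1'(2) = b, so b = -1/2.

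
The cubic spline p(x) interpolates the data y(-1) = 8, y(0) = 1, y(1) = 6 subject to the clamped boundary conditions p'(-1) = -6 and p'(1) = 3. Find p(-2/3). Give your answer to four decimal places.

5.3519

With M_i denoting the second derivative at x_i, h_i = 1, 1, and Δ_i = (y_(i+1) − y_i)/h_i = -7, 5:
  1·M_0 + 4·M_1 + 1·M_2 = 6(Δ_1 - Δ_0) = 72
Clamped end conditions give two more equations: 2h_0·M_0 + h_0·M_1 = 6(Δ_0 - p'(-1)) = -6 and h_1·M_1 + 2h_1·M_2 = 6(p'(1) - Δ_1) = -12.
Hence M_0 = -33/2, M_1 = 27, M_2 = -39/2.
On [-1, 0], p(x) = 8 - 6·(x + 1) - 33/4·(x + 1)² + 29/4·(x + 1)³.
With (x + 1) = 1/3: p(-2/3) = 289/54.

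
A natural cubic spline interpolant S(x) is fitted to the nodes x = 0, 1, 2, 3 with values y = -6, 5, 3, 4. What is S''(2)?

10

Put m_i = S'' at the i-th knot. Here h = (1, 1, 1) and Δ = (11, -2, 1), so the interior equations h_(i-1)·m_(i-1) + 2(h_(i-1)+h_i)·m_i + h_i·m_(i+1) = 6(Δ_i − Δ_(i-1)) read
  1·m_0 + 4·m_1 + 1·m_2 = 6(Δ_1 - Δ_0) = -78
  1·m_1 + 4·m_2 + 1·m_3 = 6(Δ_2 - Δ_1) = 18
Natural end conditions: m_0 = m_3 = 0.
Hence m_0 = 0, m_1 = -22, m_2 = 10, m_3 = 0.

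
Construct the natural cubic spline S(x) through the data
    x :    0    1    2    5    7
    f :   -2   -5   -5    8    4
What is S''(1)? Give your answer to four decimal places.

Let M_i = S''(x_i). Step sizes h_i = 1, 1, 3, 2; slopes of the chords Δ_i = (y_(i+1) - y_i)/h_i = -3, 0, 13/3, -2.
  1·M_0 + 4·M_1 + 1·M_2 = 6(Δ_1 - Δ_0) = 18
  1·M_1 + 8·M_2 + 3·M_3 = 6(Δ_2 - Δ_1) = 26
  3·M_2 + 10·M_3 + 2·M_4 = 6(Δ_3 - Δ_2) = -38
Natural end conditions: M_0 = M_4 = 0.
Solving the tridiagonal system: M_0 = 0, M_1 = 452/137, M_2 = 658/137, M_3 = -718/137, M_4 = 0.

3.2993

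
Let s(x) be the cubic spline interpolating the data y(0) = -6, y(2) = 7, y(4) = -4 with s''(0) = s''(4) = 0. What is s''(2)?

-9

With m_i denoting the second derivative at x_i, h_i = 2, 2, and Δ_i = (y_(i+1) − y_i)/h_i = 13/2, -11/2:
  2·m_0 + 8·m_1 + 2·m_2 = 6(Δ_1 - Δ_0) = -72
Natural end conditions: m_0 = m_2 = 0.
Solving: m_0 = 0, m_1 = -9, m_2 = 0.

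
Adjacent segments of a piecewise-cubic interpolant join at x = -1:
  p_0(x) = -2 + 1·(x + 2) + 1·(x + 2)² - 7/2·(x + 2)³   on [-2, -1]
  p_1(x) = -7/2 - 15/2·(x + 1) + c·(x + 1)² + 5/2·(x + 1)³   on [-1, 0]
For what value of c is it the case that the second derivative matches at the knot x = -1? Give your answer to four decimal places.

-9.5000

p_0''(x) = 2 - 21·(x + 2), so p_0''(-1) = -19. On the right, p_1''(-1) = 2c, so c = -19/2.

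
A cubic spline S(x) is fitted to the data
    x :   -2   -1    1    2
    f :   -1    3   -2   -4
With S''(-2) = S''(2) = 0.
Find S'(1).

Write M_i for S''(x_i). With h_i = 1, 2, 1 and divided differences Δ_i = 4, -5/2, -2, the continuity of S' gives the tridiagonal system
  1·M_0 + 6·M_1 + 2·M_2 = 6(Δ_1 - Δ_0) = -39
  2·M_1 + 6·M_2 + 1·M_3 = 6(Δ_2 - Δ_1) = 3
Natural end conditions: M_0 = M_3 = 0.
Forward elimination and back-substitution give M_0 = 0, M_1 = -15/2, M_2 = 3, M_3 = 0.
On [1, 2], S'(x) = b_2 + 2c_2·(x - 1) + 3d_2·(x - 1)² with b_2 = Δ_2 - h_2(2M_2 + M_3)/6 = -3, c_2 = M_2/2 = 3/2, d_2 = (M_3 - M_2)/(6h_2) = -1/2. So S'(1) = -3.

-3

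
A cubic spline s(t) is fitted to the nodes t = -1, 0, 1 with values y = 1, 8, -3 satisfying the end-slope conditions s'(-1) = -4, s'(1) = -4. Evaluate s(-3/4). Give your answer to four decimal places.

1.5781

With M_i denoting the second derivative at x_i, h_i = 1, 1, and Δ_i = (y_(i+1) − y_i)/h_i = 7, -11:
  1·M_0 + 4·M_1 + 1·M_2 = 6(Δ_1 - Δ_0) = -108
Clamped end conditions give two more equations: 2h_0·M_0 + h_0·M_1 = 6(Δ_0 - s'(-1)) = 66 and h_1·M_1 + 2h_1·M_2 = 6(s'(1) - Δ_1) = 42.
Solving: M_0 = 60, M_1 = -54, M_2 = 48.
On [-1, 0], s(t) = 1 - 4·(t + 1) + 30·(t + 1)² - 19·(t + 1)³.
With (t + 1) = 1/4: s(-3/4) = 101/64.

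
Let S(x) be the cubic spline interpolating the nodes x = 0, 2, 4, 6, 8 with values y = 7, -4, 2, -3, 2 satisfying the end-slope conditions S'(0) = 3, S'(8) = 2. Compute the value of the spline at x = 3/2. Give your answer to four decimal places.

Put m_i = S'' at the i-th knot. Here h = (2, 2, 2, 2) and Δ = (-11/2, 3, -5/2, 5/2), so the interior equations h_(i-1)·m_(i-1) + 2(h_(i-1)+h_i)·m_i + h_i·m_(i+1) = 6(Δ_i − Δ_(i-1)) read
  2·m_0 + 8·m_1 + 2·m_2 = 6(Δ_1 - Δ_0) = 51
  2·m_1 + 8·m_2 + 2·m_3 = 6(Δ_2 - Δ_1) = -33
  2·m_2 + 8·m_3 + 2·m_4 = 6(Δ_3 - Δ_2) = 30
Clamped end conditions give two more equations: 2h_0·m_0 + h_0·m_1 = 6(Δ_0 - S'(0)) = -51 and h_3·m_3 + 2h_3·m_4 = 6(S'(8) - Δ_3) = -3.
Hence m_0 = -2189/112, m_1 = 761/56, m_2 = -149/16, m_3 = 401/56, m_4 = -485/112.
On [0, 2], S(x) = 7 + 3·x - 2189/224·x² + 1237/448·x³.
With x = 3/2: S(3/2) = -4189/3584.

-1.1688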